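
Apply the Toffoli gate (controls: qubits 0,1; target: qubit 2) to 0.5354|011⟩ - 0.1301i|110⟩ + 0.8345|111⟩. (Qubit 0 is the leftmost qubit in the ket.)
0.5354|011⟩ + 0.8345|110⟩ - 0.1301i|111⟩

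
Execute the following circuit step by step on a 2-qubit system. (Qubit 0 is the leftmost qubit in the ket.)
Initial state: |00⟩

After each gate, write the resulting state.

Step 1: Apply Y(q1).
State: i|01⟩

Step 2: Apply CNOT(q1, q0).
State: i|11⟩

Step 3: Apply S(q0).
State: -|11⟩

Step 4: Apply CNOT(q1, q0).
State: -|01⟩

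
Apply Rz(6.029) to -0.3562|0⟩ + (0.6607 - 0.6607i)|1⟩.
(0.3533 + 0.04515i)|0⟩ + (-0.5716 + 0.7391i)|1⟩

Rz(6.029) = [[e^(−iθ/2), 0], [0, e^(iθ/2)]] with e^(±iθ/2) = cos(θ/2) ± i·sin(θ/2); θ = 6.029, cos(θ/2) ≈ -0.991935, sin(θ/2) ≈ 0.126751.
With a = amp(|0⟩) = -0.3562 and b = amp(|1⟩) = (0.6607 - 0.6607i):
new amp(|0⟩) = (-0.991935 - 0.126751i)·a = (0.3533 + 0.04515i)
new amp(|1⟩) = (-0.991935 + 0.126751i)·b = (-0.5716 + 0.7391i)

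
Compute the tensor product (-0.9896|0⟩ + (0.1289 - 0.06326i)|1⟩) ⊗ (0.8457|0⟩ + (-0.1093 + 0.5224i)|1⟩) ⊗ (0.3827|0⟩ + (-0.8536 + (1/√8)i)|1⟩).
-0.3203|000⟩ + (0.7144 - 0.2959i)|001⟩ + (0.04139 - 0.1978i)|010⟩ + (0.09045 + 0.4795i)|011⟩ + (0.04172 - 0.02047i)|100⟩ + (-0.07414 + 0.08421i)|101⟩ + (0.007255 + 0.02842i)|110⟩ + (-0.04243 - 0.05668i)|111⟩

amp(|b₁b₂…⟩) = product of the factor amplitudes for bits b₁, b₂, …; only kets whose every factor amplitude is nonzero survive.
|000⟩: (-0.9896)(0.8457)(0.3827) = -0.3203
|001⟩: (-0.9896)(0.8457)(-0.8536 + (1/√8)i) = (0.7144 - 0.2959i)
|010⟩: (-0.9896)(-0.1093 + 0.5224i)(0.3827) = (0.04139 - 0.1978i)
|011⟩: (-0.9896)(-0.1093 + 0.5224i)(-0.8536 + (1/√8)i) = (0.09045 + 0.4795i)
|100⟩: (0.1289 - 0.06326i)(0.8457)(0.3827) = (0.04172 - 0.02047i)
|101⟩: (0.1289 - 0.06326i)(0.8457)(-0.8536 + (1/√8)i) = (-0.07414 + 0.08421i)
|110⟩: (0.1289 - 0.06326i)(-0.1093 + 0.5224i)(0.3827) = (0.007255 + 0.02842i)
|111⟩: (0.1289 - 0.06326i)(-0.1093 + 0.5224i)(-0.8536 + (1/√8)i) = (-0.04243 - 0.05668i)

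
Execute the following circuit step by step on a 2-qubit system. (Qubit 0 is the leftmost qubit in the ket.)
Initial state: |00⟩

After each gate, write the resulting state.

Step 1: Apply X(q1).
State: |01⟩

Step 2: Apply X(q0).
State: |11⟩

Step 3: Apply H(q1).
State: 1/√2|10⟩ - 1/√2|11⟩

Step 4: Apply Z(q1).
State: 1/√2|10⟩ + 1/√2|11⟩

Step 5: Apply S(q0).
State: (1/√2)i|10⟩ + (1/√2)i|11⟩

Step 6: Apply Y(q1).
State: 1/√2|10⟩ - 1/√2|11⟩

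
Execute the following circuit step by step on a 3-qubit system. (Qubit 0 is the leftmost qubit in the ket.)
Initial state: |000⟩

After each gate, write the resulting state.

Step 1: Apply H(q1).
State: 1/√2|000⟩ + 1/√2|010⟩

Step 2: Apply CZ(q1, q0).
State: 1/√2|000⟩ + 1/√2|010⟩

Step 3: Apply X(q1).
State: 1/√2|000⟩ + 1/√2|010⟩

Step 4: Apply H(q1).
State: |000⟩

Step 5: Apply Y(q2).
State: i|001⟩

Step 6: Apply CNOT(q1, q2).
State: i|001⟩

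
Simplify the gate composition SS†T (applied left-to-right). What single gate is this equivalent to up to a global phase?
T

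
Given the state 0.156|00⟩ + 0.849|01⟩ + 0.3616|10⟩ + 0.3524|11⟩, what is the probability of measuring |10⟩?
0.1308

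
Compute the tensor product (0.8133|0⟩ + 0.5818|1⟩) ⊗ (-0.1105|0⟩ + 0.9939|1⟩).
-0.08987|00⟩ + 0.8083|01⟩ - 0.06429|10⟩ + 0.5783|11⟩

amp(|b₁b₂…⟩) = product of the factor amplitudes for bits b₁, b₂, …; only kets whose every factor amplitude is nonzero survive.
|00⟩: (0.8133)(-0.1105) = -0.08987
|01⟩: (0.8133)(0.9939) = 0.8083
|10⟩: (0.5818)(-0.1105) = -0.06429
|11⟩: (0.5818)(0.9939) = 0.5783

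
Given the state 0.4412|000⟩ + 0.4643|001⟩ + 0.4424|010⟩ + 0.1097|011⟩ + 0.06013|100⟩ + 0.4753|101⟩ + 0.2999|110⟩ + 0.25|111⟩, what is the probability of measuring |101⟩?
0.2259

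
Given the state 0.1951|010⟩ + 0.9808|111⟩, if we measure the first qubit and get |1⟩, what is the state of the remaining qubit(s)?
|11⟩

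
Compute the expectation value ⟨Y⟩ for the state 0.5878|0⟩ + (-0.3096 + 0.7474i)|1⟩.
0.8786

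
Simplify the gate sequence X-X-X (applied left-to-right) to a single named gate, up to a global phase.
X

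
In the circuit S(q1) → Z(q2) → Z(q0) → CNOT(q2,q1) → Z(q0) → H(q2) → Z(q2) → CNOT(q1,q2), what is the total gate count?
8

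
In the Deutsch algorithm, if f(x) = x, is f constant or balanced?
Balanced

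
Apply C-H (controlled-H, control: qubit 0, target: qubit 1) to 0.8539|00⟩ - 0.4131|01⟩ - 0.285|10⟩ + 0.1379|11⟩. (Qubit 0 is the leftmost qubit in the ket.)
0.8539|00⟩ - 0.4131|01⟩ - 0.104|10⟩ - 0.299|11⟩

C-H leaves the control-|0⟩ kets |00⟩, |01⟩ unchanged and applies H to qubit 1 on the control-|1⟩ pair (|10⟩, |11⟩).
H = [[1/√2, 1/√2], [1/√2, -1/√2]].
With a = amp(|10⟩) = -0.285 and b = amp(|11⟩) = 0.1379:
new amp(|10⟩) = (1/√2)·a + (1/√2)·b = -0.104
new amp(|11⟩) = (1/√2)·a + (-1/√2)·b = -0.299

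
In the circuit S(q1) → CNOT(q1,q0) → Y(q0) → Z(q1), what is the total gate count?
4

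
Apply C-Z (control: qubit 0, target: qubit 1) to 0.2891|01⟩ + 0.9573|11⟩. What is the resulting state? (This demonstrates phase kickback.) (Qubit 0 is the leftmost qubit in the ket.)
0.2891|01⟩ - 0.9573|11⟩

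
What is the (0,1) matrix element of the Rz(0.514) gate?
0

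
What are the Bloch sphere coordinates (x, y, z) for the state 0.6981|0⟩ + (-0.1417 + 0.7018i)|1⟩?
(-0.1978, 0.9799, -0.02526)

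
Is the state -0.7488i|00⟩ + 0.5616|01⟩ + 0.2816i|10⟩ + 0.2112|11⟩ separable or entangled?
Entangled

Writing the state as a|00⟩ + b|01⟩ + c|10⟩ + d|11⟩, it is a product state iff ad − bc = 0.
Here (a, b, c, d) = (-0.7488i, 0.5616, 0.2816i, 0.2112): ad − bc = (-0.7488i)(0.2112) − (0.5616)(0.2816i) = -0.3163i ≠ 0, so the state is entangled.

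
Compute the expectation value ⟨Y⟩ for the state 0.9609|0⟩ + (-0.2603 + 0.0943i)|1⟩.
0.1812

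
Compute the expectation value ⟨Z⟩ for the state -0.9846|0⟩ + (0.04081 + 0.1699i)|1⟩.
0.9389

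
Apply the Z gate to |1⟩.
-|1⟩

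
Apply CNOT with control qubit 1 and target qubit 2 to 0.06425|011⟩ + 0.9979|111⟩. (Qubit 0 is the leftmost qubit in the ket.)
0.06425|010⟩ + 0.9979|110⟩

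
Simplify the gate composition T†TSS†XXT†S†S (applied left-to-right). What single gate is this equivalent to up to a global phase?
T†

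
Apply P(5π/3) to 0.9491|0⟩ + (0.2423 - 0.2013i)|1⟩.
0.9491|0⟩ + (-0.05318 - 0.3105i)|1⟩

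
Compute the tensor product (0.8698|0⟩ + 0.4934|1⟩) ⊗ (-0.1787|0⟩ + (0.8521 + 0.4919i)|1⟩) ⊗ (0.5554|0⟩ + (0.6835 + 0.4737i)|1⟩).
-0.08633|000⟩ + (-0.1062 - 0.07363i)|001⟩ + (0.4116 + 0.2376i)|010⟩ + (0.3039 + 0.6435i)|011⟩ - 0.04897|100⟩ + (-0.06026 - 0.04177i)|101⟩ + (0.2335 + 0.1348i)|110⟩ + (0.1724 + 0.365i)|111⟩

amp(|b₁b₂…⟩) = product of the factor amplitudes for bits b₁, b₂, …; only kets whose every factor amplitude is nonzero survive.
|000⟩: (0.8698)(-0.1787)(0.5554) = -0.08633
|001⟩: (0.8698)(-0.1787)(0.6835 + 0.4737i) = (-0.1062 - 0.07363i)
|010⟩: (0.8698)(0.8521 + 0.4919i)(0.5554) = (0.4116 + 0.2376i)
|011⟩: (0.8698)(0.8521 + 0.4919i)(0.6835 + 0.4737i) = (0.3039 + 0.6435i)
|100⟩: (0.4934)(-0.1787)(0.5554) = -0.04897
|101⟩: (0.4934)(-0.1787)(0.6835 + 0.4737i) = (-0.06026 - 0.04177i)
|110⟩: (0.4934)(0.8521 + 0.4919i)(0.5554) = (0.2335 + 0.1348i)
|111⟩: (0.4934)(0.8521 + 0.4919i)(0.6835 + 0.4737i) = (0.1724 + 0.365i)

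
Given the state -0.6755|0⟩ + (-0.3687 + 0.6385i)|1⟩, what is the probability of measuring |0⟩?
0.4563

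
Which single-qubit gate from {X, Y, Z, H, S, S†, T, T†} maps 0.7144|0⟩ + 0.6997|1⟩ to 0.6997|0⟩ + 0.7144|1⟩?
X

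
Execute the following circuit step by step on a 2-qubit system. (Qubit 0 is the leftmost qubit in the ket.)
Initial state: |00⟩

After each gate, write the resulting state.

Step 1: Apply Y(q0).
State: i|10⟩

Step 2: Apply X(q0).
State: i|00⟩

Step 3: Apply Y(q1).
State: -|01⟩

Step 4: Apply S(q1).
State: -i|01⟩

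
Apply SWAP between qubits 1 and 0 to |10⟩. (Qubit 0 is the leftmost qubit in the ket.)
|01⟩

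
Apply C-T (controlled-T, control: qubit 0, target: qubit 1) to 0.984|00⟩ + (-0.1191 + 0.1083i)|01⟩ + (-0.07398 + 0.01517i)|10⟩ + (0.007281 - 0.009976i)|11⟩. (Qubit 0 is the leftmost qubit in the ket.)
0.984|00⟩ + (-0.1191 + 0.1083i)|01⟩ + (-0.07398 + 0.01517i)|10⟩ + (0.0122 - 0.001906i)|11⟩

C-T leaves the control-|0⟩ kets |00⟩, |01⟩ unchanged and applies T to qubit 1 on the control-|1⟩ pair (|10⟩, |11⟩).
T = [[1, 0], [0, (1/√2 + (1/√2)i)]].
With a = amp(|10⟩) = (-0.07398 + 0.01517i) and b = amp(|11⟩) = (0.007281 - 0.009976i):
new amp(|10⟩) = (1)·a = (-0.07398 + 0.01517i)
new amp(|11⟩) = (1/√2 + (1/√2)i)·b = (0.0122 - 0.001906i)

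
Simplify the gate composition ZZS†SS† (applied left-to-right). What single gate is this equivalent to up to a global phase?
S†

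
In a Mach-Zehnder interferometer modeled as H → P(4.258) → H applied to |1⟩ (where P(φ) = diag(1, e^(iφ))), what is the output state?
(0.7195 + 0.4493i)|0⟩ + (0.2805 - 0.4493i)|1⟩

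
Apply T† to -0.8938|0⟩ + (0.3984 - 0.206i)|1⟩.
-0.8938|0⟩ + (0.136 - 0.4274i)|1⟩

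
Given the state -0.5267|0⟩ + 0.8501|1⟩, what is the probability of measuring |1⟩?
0.7227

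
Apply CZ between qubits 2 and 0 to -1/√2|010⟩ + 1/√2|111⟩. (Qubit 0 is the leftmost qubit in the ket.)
-1/√2|010⟩ - 1/√2|111⟩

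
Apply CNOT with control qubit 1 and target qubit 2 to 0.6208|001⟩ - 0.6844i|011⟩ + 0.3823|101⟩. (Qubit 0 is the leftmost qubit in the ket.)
0.6208|001⟩ - 0.6844i|010⟩ + 0.3823|101⟩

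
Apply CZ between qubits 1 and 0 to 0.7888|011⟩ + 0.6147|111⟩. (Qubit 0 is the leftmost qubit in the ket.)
0.7888|011⟩ - 0.6147|111⟩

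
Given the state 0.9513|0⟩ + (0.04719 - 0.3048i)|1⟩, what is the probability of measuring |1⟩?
0.09513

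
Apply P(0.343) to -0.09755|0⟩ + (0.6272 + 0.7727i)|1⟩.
-0.09755|0⟩ + (0.3308 + 0.9386i)|1⟩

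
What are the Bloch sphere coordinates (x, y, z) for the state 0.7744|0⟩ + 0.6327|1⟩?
(0.9799, 0, 0.1994)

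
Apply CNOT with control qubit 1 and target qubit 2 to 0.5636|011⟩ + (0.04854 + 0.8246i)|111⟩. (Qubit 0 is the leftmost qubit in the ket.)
0.5636|010⟩ + (0.04854 + 0.8246i)|110⟩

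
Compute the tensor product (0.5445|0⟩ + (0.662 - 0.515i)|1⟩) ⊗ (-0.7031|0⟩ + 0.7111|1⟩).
-0.3828|00⟩ + 0.3872|01⟩ + (-0.4655 + 0.3621i)|10⟩ + (0.4707 - 0.3662i)|11⟩

amp(|b₁b₂…⟩) = product of the factor amplitudes for bits b₁, b₂, …; only kets whose every factor amplitude is nonzero survive.
|00⟩: (0.5445)(-0.7031) = -0.3828
|01⟩: (0.5445)(0.7111) = 0.3872
|10⟩: (0.662 - 0.515i)(-0.7031) = (-0.4655 + 0.3621i)
|11⟩: (0.662 - 0.515i)(0.7111) = (0.4707 - 0.3662i)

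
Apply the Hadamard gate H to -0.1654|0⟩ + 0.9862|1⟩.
0.5804|0⟩ - 0.8143|1⟩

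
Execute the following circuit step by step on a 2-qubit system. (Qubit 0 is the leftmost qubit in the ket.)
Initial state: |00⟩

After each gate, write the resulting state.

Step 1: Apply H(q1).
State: 1/√2|00⟩ + 1/√2|01⟩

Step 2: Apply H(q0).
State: 1/2|00⟩ + 1/2|01⟩ + 1/2|10⟩ + 1/2|11⟩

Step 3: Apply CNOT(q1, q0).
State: 1/2|00⟩ + 1/2|01⟩ + 1/2|10⟩ + 1/2|11⟩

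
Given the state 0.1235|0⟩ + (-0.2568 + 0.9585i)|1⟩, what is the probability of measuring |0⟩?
0.01525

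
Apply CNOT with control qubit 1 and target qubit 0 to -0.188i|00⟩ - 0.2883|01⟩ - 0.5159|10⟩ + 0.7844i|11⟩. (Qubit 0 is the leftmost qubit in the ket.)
-0.188i|00⟩ + 0.7844i|01⟩ - 0.5159|10⟩ - 0.2883|11⟩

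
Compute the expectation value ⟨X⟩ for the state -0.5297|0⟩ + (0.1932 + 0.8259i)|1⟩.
-0.2047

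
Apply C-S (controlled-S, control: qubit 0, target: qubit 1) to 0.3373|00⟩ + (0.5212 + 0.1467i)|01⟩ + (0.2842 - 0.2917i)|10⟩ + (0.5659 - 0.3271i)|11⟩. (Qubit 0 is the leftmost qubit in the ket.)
0.3373|00⟩ + (0.5212 + 0.1467i)|01⟩ + (0.2842 - 0.2917i)|10⟩ + (0.3271 + 0.5659i)|11⟩

C-S leaves the control-|0⟩ kets |00⟩, |01⟩ unchanged and applies S to qubit 1 on the control-|1⟩ pair (|10⟩, |11⟩).
S = [[1, 0], [0, i]].
With a = amp(|10⟩) = (0.2842 - 0.2917i) and b = amp(|11⟩) = (0.5659 - 0.3271i):
new amp(|10⟩) = (1)·a = (0.2842 - 0.2917i)
new amp(|11⟩) = (i)·b = (0.3271 + 0.5659i)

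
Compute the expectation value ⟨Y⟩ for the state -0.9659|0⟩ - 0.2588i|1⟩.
0.4999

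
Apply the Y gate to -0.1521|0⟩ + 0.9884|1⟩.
-0.9884i|0⟩ - 0.1521i|1⟩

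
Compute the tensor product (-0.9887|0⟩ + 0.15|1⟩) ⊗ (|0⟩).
-0.9887|00⟩ + 0.15|10⟩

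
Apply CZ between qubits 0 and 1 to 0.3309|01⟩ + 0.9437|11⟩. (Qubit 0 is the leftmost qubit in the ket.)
0.3309|01⟩ - 0.9437|11⟩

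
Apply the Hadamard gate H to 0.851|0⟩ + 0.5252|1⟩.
0.9731|0⟩ + 0.2304|1⟩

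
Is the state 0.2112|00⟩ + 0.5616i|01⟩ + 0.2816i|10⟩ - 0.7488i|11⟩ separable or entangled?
Entangled

Writing the state as a|00⟩ + b|01⟩ + c|10⟩ + d|11⟩, it is a product state iff ad − bc = 0.
Here (a, b, c, d) = (0.2112, 0.5616i, 0.2816i, -0.7488i): ad − bc = (0.2112)(-0.7488i) − (0.5616i)(0.2816i) = (0.1581 - 0.1581i) ≠ 0, so the state is entangled.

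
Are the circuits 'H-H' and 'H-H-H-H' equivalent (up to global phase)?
Yes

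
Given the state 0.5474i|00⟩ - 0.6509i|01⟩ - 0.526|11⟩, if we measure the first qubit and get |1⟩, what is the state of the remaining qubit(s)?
-|1⟩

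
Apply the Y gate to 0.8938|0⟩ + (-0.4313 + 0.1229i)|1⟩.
(0.1229 + 0.4313i)|0⟩ + 0.8938i|1⟩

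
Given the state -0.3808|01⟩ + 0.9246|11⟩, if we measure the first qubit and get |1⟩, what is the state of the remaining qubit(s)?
|1⟩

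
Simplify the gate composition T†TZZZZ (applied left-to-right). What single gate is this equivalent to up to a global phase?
I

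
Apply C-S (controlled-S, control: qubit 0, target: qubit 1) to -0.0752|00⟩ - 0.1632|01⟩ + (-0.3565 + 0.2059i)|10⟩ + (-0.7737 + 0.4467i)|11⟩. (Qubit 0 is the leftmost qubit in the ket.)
-0.0752|00⟩ - 0.1632|01⟩ + (-0.3565 + 0.2059i)|10⟩ + (-0.4467 - 0.7737i)|11⟩

C-S leaves the control-|0⟩ kets |00⟩, |01⟩ unchanged and applies S to qubit 1 on the control-|1⟩ pair (|10⟩, |11⟩).
S = [[1, 0], [0, i]].
With a = amp(|10⟩) = (-0.3565 + 0.2059i) and b = amp(|11⟩) = (-0.7737 + 0.4467i):
new amp(|10⟩) = (1)·a = (-0.3565 + 0.2059i)
new amp(|11⟩) = (i)·b = (-0.4467 - 0.7737i)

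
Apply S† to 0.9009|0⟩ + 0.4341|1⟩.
0.9009|0⟩ - 0.4341i|1⟩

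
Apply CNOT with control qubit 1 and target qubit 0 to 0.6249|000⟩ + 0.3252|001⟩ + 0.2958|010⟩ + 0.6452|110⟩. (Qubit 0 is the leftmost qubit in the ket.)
0.6249|000⟩ + 0.3252|001⟩ + 0.6452|010⟩ + 0.2958|110⟩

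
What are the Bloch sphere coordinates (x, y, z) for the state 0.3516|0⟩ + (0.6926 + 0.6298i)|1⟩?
(0.487, 0.4429, -0.7527)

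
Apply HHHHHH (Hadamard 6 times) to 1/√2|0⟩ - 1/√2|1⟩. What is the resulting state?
1/√2|0⟩ - 1/√2|1⟩

H² = I, so an even number of Hadamards cancels: H^6 = I and the state is unchanged.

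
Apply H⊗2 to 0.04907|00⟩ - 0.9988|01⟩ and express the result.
-0.4749|00⟩ + 0.5239|01⟩ - 0.4749|10⟩ + 0.5239|11⟩

H⊗2 gives amp(|y⟩) = (1/2) Σ_x (−1)^(x·y) amp(|x⟩), where x·y is the number of positions in which both x and y have a 1.
|00⟩: (0.04907 - 0.9988)/2 = -0.4749
|01⟩: (0.04907 + 0.9988)/2 = 0.5239
|10⟩: (0.04907 - 0.9988)/2 = -0.4749
|11⟩: (0.04907 + 0.9988)/2 = 0.5239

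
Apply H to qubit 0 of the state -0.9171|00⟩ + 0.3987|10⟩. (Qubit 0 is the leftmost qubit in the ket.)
-0.3666|00⟩ - 0.9304|10⟩

H on qubit 0 mixes each pair of kets that differ only in qubit 0: amplitudes (a, b) of (|…0…⟩, |…1…⟩) become ((a + b)/√2, (a − b)/√2). Kets absent from the input have amplitude 0.
(|00⟩, |10⟩): (a, b) = (-0.9171, 0.3987) → (-0.3666, -0.9304)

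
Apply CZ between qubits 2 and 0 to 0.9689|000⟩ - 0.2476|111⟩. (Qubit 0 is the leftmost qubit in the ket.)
0.9689|000⟩ + 0.2476|111⟩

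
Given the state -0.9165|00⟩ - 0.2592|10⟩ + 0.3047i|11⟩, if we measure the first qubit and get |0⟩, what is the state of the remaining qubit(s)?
-|0⟩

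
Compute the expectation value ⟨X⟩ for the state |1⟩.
0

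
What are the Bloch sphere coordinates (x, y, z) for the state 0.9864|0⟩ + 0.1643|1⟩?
(0.3241, 0, 0.946)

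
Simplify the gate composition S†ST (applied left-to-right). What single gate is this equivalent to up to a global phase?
T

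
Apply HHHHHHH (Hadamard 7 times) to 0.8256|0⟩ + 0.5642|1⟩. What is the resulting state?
0.9827|0⟩ + 0.1848|1⟩

H² = I, so H^7 = H: a single Hadamard. With (a, b) = (0.8256, 0.5642), H gives ((a + b)/√2, (a − b)/√2) = (0.9827, 0.1848).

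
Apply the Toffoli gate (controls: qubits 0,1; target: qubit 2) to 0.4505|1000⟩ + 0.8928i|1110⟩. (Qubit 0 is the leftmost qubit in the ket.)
0.4505|1000⟩ + 0.8928i|1100⟩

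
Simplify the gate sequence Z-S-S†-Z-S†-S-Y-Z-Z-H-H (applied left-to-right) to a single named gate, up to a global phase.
Y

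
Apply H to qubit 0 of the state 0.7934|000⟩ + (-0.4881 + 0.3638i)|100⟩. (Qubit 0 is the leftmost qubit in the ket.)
(0.2159 + 0.2572i)|000⟩ + (0.9062 - 0.2572i)|100⟩

H on qubit 0 mixes each pair of kets that differ only in qubit 0: amplitudes (a, b) of (|…0…⟩, |…1…⟩) become ((a + b)/√2, (a − b)/√2). Kets absent from the input have amplitude 0.
(|000⟩, |100⟩): (a, b) = (0.7934, (-0.4881 + 0.3638i)) → ((0.2159 + 0.2572i), (0.9062 - 0.2572i))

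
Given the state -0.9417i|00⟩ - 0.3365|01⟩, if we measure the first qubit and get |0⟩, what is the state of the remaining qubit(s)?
-0.9417i|0⟩ - 0.3365|1⟩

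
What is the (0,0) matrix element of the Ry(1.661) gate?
0.6745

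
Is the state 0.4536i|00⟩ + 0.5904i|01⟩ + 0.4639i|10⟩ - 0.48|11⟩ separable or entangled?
Entangled

Writing the state as a|00⟩ + b|01⟩ + c|10⟩ + d|11⟩, it is a product state iff ad − bc = 0.
Here (a, b, c, d) = (0.4536i, 0.5904i, 0.4639i, -0.48): ad − bc = (0.4536i)(-0.48) − (0.5904i)(0.4639i) = (0.2739 - 0.2177i) ≠ 0, so the state is entangled.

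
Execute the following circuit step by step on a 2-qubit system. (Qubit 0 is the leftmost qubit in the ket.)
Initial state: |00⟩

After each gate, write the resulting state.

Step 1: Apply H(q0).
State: 1/√2|00⟩ + 1/√2|10⟩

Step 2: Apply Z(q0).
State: 1/√2|00⟩ - 1/√2|10⟩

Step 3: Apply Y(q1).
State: (1/√2)i|01⟩ - (1/√2)i|11⟩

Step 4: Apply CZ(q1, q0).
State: (1/√2)i|01⟩ + (1/√2)i|11⟩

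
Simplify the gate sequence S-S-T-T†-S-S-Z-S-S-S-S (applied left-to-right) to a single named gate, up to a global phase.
Z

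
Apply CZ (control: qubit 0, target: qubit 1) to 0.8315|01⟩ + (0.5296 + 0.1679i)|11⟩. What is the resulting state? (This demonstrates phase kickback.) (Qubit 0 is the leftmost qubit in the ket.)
0.8315|01⟩ + (-0.5296 - 0.1679i)|11⟩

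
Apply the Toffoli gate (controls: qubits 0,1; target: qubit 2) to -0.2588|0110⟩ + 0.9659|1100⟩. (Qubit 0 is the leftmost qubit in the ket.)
-0.2588|0110⟩ + 0.9659|1110⟩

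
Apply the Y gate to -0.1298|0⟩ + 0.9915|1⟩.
-0.9915i|0⟩ - 0.1298i|1⟩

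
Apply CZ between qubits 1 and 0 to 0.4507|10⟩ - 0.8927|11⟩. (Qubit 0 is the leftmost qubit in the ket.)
0.4507|10⟩ + 0.8927|11⟩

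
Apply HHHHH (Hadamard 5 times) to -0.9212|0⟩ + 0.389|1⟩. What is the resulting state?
-0.3763|0⟩ - 0.9265|1⟩

H² = I, so H^5 = H: a single Hadamard. With (a, b) = (-0.9212, 0.389), H gives ((a + b)/√2, (a − b)/√2) = (-0.3763, -0.9265).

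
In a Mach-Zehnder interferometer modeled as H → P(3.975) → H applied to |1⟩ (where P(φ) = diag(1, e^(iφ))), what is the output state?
(0.8362 + 0.3701i)|0⟩ + (0.1638 - 0.3701i)|1⟩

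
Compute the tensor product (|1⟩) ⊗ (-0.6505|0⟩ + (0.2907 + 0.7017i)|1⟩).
-0.6505|10⟩ + (0.2907 + 0.7017i)|11⟩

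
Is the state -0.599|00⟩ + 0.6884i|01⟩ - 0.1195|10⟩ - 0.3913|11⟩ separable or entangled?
Entangled

Writing the state as a|00⟩ + b|01⟩ + c|10⟩ + d|11⟩, it is a product state iff ad − bc = 0.
Here (a, b, c, d) = (-0.599, 0.6884i, -0.1195, -0.3913): ad − bc = (-0.599)(-0.3913) − (0.6884i)(-0.1195) = (0.2344 + 0.08226i) ≠ 0, so the state is entangled.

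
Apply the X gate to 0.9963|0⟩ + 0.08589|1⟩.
0.08589|0⟩ + 0.9963|1⟩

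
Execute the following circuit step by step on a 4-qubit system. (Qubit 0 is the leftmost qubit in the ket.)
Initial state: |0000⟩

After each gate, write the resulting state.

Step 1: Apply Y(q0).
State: i|1000⟩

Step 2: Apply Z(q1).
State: i|1000⟩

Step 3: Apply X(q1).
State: i|1100⟩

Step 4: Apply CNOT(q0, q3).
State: i|1101⟩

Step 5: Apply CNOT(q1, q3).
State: i|1100⟩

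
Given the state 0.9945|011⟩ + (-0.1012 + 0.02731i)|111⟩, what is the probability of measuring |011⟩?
0.989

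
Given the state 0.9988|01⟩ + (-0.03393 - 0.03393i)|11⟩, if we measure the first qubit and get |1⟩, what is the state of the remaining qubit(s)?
(-1/√2 - (1/√2)i)|1⟩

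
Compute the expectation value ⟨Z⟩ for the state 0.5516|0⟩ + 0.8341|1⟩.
-0.3915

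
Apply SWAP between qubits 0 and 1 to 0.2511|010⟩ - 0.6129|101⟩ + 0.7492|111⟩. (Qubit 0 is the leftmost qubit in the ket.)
-0.6129|011⟩ + 0.2511|100⟩ + 0.7492|111⟩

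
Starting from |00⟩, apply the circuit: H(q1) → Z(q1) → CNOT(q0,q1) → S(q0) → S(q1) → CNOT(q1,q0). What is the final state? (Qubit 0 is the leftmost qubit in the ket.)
1/√2|00⟩ - (1/√2)i|11⟩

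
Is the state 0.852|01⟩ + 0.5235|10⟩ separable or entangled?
Entangled

Writing the state as a|00⟩ + b|01⟩ + c|10⟩ + d|11⟩, it is a product state iff ad − bc = 0.
Here (a, b, c, d) = (0, 0.852, 0.5235, 0): ad − bc = (0)(0) − (0.852)(0.5235) = -0.446 ≠ 0, so the state is entangled.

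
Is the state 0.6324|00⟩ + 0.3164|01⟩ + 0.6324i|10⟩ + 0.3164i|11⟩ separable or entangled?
Separable

Writing the state as a|00⟩ + b|01⟩ + c|10⟩ + d|11⟩, it is a product state iff ad − bc = 0.
Here (a, b, c, d) = (0.6324, 0.3164, 0.6324i, 0.3164i): ad − bc = (0.6324)(0.3164i) − (0.3164)(0.6324i) = 0, so the state is separable.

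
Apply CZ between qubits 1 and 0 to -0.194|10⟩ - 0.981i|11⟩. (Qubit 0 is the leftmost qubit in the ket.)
-0.194|10⟩ + 0.981i|11⟩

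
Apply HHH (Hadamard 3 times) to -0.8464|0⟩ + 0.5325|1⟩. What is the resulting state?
-0.222|0⟩ - 0.975|1⟩

H² = I, so H^3 = H: a single Hadamard. With (a, b) = (-0.8464, 0.5325), H gives ((a + b)/√2, (a − b)/√2) = (-0.222, -0.975).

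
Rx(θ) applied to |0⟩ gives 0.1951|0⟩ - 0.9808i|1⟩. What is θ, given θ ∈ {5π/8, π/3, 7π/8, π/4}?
7π/8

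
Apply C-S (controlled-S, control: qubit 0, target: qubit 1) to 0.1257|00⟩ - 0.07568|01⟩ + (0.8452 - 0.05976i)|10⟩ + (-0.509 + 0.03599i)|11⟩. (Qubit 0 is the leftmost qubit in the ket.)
0.1257|00⟩ - 0.07568|01⟩ + (0.8452 - 0.05976i)|10⟩ + (-0.03599 - 0.509i)|11⟩

C-S leaves the control-|0⟩ kets |00⟩, |01⟩ unchanged and applies S to qubit 1 on the control-|1⟩ pair (|10⟩, |11⟩).
S = [[1, 0], [0, i]].
With a = amp(|10⟩) = (0.8452 - 0.05976i) and b = amp(|11⟩) = (-0.509 + 0.03599i):
new amp(|10⟩) = (1)·a = (0.8452 - 0.05976i)
new amp(|11⟩) = (i)·b = (-0.03599 - 0.509i)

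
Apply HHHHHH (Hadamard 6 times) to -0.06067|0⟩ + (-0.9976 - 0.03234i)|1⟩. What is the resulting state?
-0.06067|0⟩ + (-0.9976 - 0.03234i)|1⟩

H² = I, so an even number of Hadamards cancels: H^6 = I and the state is unchanged.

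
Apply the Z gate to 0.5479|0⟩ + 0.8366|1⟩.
0.5479|0⟩ - 0.8366|1⟩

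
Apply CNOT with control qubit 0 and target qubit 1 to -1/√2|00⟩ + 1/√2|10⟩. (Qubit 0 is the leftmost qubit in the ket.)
-1/√2|00⟩ + 1/√2|11⟩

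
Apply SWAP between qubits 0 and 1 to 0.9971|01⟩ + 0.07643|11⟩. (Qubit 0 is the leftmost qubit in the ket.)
0.9971|10⟩ + 0.07643|11⟩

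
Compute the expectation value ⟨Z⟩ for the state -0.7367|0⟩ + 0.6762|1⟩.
0.08548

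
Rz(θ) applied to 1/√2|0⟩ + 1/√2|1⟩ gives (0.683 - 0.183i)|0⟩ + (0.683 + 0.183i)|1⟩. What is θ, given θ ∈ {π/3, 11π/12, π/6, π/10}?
π/6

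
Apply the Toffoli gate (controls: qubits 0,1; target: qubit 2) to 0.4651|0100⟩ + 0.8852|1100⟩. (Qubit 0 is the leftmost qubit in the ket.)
0.4651|0100⟩ + 0.8852|1110⟩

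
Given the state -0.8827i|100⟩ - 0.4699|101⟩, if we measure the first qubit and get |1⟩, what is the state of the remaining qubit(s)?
-0.8827i|00⟩ - 0.4699|01⟩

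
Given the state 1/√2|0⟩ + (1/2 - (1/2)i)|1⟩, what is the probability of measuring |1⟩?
1/2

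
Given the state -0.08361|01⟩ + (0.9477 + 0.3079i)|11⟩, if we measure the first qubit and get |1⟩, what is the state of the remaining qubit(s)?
(0.9511 + 0.309i)|1⟩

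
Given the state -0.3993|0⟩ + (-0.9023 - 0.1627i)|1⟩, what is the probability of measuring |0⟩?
0.1594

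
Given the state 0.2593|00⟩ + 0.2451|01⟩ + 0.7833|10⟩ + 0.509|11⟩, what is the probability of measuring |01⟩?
0.06007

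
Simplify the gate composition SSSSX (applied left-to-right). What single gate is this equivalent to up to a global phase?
X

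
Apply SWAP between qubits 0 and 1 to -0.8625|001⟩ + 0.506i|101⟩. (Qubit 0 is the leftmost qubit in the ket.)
-0.8625|001⟩ + 0.506i|011⟩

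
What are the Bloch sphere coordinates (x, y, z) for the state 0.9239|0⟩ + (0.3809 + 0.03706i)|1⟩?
(0.7038, 0.06848, 0.7071)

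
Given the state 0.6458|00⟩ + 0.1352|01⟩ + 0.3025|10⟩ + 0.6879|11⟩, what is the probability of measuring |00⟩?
0.4171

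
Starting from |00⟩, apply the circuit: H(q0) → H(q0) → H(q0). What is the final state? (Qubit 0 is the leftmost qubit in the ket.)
1/√2|00⟩ + 1/√2|10⟩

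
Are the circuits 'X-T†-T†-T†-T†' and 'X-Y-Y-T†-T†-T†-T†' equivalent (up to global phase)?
Yes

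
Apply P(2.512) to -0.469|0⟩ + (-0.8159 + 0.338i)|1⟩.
-0.469|0⟩ + (0.4604 - 0.7536i)|1⟩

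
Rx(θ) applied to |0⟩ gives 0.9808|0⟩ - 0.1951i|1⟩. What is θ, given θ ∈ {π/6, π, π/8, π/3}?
π/8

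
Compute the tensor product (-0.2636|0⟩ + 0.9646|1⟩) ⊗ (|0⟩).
-0.2636|00⟩ + 0.9646|10⟩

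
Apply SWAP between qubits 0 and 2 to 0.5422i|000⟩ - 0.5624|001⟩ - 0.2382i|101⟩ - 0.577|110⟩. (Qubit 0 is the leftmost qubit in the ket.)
0.5422i|000⟩ - 0.577|011⟩ - 0.5624|100⟩ - 0.2382i|101⟩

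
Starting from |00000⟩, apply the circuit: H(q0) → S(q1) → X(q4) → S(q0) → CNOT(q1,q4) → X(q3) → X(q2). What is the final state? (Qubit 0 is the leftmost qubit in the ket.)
1/√2|00111⟩ + (1/√2)i|10111⟩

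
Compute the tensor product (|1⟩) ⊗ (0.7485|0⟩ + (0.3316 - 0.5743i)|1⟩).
0.7485|10⟩ + (0.3316 - 0.5743i)|11⟩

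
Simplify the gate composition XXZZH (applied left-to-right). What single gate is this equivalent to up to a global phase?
H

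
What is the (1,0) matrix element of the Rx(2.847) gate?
-0.9892i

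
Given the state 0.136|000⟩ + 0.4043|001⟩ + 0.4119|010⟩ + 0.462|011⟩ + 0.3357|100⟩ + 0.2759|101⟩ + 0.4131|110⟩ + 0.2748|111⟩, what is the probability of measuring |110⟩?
0.1707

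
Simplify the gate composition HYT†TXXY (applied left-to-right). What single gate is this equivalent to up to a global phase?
H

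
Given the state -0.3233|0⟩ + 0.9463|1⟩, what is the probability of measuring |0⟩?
0.1045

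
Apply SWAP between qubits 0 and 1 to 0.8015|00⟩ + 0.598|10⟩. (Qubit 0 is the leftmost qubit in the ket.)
0.8015|00⟩ + 0.598|01⟩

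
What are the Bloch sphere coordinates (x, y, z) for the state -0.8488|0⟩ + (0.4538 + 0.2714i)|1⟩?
(-0.7704, -0.4607, 0.4409)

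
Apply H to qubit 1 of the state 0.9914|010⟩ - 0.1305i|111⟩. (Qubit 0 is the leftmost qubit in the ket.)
0.701|000⟩ - 0.701|010⟩ - 0.09228i|101⟩ + 0.09228i|111⟩

H on qubit 1 mixes each pair of kets that differ only in qubit 1: amplitudes (a, b) of (|…0…⟩, |…1…⟩) become ((a + b)/√2, (a − b)/√2). Kets absent from the input have amplitude 0.
(|000⟩, |010⟩): (a, b) = (0, 0.9914) → (0.701, -0.701)
(|101⟩, |111⟩): (a, b) = (0, -0.1305i) → (-0.09228i, 0.09228i)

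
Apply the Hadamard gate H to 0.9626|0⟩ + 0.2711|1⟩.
0.8724|0⟩ + 0.489|1⟩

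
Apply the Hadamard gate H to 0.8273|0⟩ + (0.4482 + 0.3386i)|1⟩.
(0.9019 + 0.2394i)|0⟩ + (0.2681 - 0.2394i)|1⟩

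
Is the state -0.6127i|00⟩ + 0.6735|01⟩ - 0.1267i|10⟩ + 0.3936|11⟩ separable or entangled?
Entangled

Writing the state as a|00⟩ + b|01⟩ + c|10⟩ + d|11⟩, it is a product state iff ad − bc = 0.
Here (a, b, c, d) = (-0.6127i, 0.6735, -0.1267i, 0.3936): ad − bc = (-0.6127i)(0.3936) − (0.6735)(-0.1267i) = -0.1558i ≠ 0, so the state is entangled.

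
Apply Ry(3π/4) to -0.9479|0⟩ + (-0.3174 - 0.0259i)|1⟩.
(-0.06951 + 0.02393i)|0⟩ + (-0.9972 - 0.009912i)|1⟩

Ry(3π/4) = [[cos(θ/2), −sin(θ/2)], [sin(θ/2), cos(θ/2)]]; θ = 3π/4, cos(θ/2) ≈ 0.382683, sin(θ/2) ≈ 0.92388.
With a = amp(|0⟩) = -0.9479 and b = amp(|1⟩) = (-0.3174 - 0.0259i):
new amp(|0⟩) = (0.382683)·a + (-0.92388)·b = (-0.06951 + 0.02393i)
new amp(|1⟩) = (0.92388)·a + (0.382683)·b = (-0.9972 - 0.009912i)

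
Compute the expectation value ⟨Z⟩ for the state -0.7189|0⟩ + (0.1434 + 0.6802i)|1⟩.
0.03358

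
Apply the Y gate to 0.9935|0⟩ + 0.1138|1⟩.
-0.1138i|0⟩ + 0.9935i|1⟩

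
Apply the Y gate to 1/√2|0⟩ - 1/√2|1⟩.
(1/√2)i|0⟩ + (1/√2)i|1⟩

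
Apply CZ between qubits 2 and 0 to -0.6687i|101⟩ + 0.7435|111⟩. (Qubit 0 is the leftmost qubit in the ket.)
0.6687i|101⟩ - 0.7435|111⟩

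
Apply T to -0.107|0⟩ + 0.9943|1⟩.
-0.107|0⟩ + (0.7031 + 0.7031i)|1⟩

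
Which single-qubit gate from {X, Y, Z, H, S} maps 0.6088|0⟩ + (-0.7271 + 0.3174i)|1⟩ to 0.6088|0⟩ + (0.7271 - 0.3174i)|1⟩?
Z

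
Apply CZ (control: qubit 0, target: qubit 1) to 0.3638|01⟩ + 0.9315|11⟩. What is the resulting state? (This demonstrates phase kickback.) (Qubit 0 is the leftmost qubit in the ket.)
0.3638|01⟩ - 0.9315|11⟩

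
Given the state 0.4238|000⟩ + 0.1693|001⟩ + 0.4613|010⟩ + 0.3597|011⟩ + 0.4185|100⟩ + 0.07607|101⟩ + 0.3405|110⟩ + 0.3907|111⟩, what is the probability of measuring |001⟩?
0.02866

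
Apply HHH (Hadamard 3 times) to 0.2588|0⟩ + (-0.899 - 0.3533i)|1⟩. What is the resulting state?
(-0.4527 - 0.2498i)|0⟩ + (0.8187 + 0.2498i)|1⟩

H² = I, so H^3 = H: a single Hadamard. With (a, b) = (0.2588, (-0.899 - 0.3533i)), H gives ((a + b)/√2, (a − b)/√2) = ((-0.4527 - 0.2498i), (0.8187 + 0.2498i)).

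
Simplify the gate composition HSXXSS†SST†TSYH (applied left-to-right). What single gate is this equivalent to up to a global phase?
Y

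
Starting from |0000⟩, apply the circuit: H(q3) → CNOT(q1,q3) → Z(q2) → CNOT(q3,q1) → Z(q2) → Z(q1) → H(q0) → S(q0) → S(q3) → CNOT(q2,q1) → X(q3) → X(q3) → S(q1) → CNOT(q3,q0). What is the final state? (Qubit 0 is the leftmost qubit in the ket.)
1/2|0000⟩ + (1/2)i|0101⟩ + (1/2)i|1000⟩ + 1/2|1101⟩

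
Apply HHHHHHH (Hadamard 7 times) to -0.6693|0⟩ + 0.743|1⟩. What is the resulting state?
0.05211|0⟩ - 0.9986|1⟩

H² = I, so H^7 = H: a single Hadamard. With (a, b) = (-0.6693, 0.743), H gives ((a + b)/√2, (a − b)/√2) = (0.05211, -0.9986).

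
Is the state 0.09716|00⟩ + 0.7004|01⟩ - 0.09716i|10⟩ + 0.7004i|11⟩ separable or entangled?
Entangled

Writing the state as a|00⟩ + b|01⟩ + c|10⟩ + d|11⟩, it is a product state iff ad − bc = 0.
Here (a, b, c, d) = (0.09716, 0.7004, -0.09716i, 0.7004i): ad − bc = (0.09716)(0.7004i) − (0.7004)(-0.09716i) = 0.1361i ≠ 0, so the state is entangled.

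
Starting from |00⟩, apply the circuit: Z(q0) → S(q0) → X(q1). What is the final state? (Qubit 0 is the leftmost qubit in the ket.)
|01⟩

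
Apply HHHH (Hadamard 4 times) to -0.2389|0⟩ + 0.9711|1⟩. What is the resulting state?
-0.2389|0⟩ + 0.9711|1⟩

H² = I, so an even number of Hadamards cancels: H^4 = I and the state is unchanged.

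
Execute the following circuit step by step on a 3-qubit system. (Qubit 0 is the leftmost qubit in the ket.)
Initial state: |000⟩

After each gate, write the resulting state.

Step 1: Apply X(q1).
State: |010⟩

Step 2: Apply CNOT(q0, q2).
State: |010⟩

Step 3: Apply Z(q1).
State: -|010⟩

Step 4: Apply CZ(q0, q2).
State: -|010⟩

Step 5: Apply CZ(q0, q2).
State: -|010⟩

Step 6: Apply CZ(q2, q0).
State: -|010⟩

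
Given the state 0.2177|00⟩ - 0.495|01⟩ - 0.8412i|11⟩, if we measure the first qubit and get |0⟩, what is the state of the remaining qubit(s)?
0.4026|0⟩ - 0.9154|1⟩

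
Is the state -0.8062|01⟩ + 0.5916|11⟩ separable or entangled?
Separable

Writing the state as a|00⟩ + b|01⟩ + c|10⟩ + d|11⟩, it is a product state iff ad − bc = 0.
Here (a, b, c, d) = (0, -0.8062, 0, 0.5916): ad − bc = (0)(0.5916) − (-0.8062)(0) = 0, so the state is separable.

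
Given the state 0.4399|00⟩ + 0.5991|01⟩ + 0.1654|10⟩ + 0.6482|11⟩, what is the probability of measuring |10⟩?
0.02736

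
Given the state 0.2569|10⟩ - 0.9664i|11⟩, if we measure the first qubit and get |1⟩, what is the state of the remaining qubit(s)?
0.2569|0⟩ - 0.9664i|1⟩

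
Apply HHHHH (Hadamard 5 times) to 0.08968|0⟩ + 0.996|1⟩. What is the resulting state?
0.7677|0⟩ - 0.6409|1⟩

H² = I, so H^5 = H: a single Hadamard. With (a, b) = (0.08968, 0.996), H gives ((a + b)/√2, (a − b)/√2) = (0.7677, -0.6409).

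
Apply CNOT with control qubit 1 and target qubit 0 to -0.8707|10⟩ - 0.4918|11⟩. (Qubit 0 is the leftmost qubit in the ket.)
-0.4918|01⟩ - 0.8707|10⟩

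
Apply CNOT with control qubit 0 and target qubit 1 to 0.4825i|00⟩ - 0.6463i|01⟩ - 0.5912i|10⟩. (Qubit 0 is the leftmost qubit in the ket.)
0.4825i|00⟩ - 0.6463i|01⟩ - 0.5912i|11⟩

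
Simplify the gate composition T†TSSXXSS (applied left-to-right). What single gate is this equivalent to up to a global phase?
I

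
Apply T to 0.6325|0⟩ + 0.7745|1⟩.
0.6325|0⟩ + (0.5477 + 0.5477i)|1⟩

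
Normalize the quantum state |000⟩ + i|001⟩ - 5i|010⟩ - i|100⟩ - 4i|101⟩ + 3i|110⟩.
0.1374|000⟩ + 0.1374i|001⟩ - 0.6868i|010⟩ - 0.1374i|100⟩ - 0.5494i|101⟩ + 0.4121i|110⟩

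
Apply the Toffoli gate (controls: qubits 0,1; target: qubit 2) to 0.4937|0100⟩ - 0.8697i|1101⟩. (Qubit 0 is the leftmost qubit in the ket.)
0.4937|0100⟩ - 0.8697i|1111⟩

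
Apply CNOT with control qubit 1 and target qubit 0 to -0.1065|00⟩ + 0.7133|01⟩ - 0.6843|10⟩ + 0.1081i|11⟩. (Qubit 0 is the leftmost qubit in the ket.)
-0.1065|00⟩ + 0.1081i|01⟩ - 0.6843|10⟩ + 0.7133|11⟩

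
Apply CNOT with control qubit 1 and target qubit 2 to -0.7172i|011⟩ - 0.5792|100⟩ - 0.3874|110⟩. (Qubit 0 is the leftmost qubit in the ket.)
-0.7172i|010⟩ - 0.5792|100⟩ - 0.3874|111⟩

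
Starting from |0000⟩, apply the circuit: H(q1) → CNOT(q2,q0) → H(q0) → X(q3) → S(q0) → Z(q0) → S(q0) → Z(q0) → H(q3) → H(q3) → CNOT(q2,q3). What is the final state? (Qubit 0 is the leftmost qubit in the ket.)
1/2|0001⟩ + 1/2|0101⟩ - 1/2|1001⟩ - 1/2|1101⟩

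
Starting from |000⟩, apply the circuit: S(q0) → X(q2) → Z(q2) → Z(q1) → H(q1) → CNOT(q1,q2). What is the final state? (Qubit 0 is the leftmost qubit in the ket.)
-1/√2|001⟩ - 1/√2|010⟩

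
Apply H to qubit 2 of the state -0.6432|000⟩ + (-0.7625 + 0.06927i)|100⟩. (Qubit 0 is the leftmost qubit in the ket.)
-0.4548|000⟩ - 0.4548|001⟩ + (-0.5392 + 0.04898i)|100⟩ + (-0.5392 + 0.04898i)|101⟩

H on qubit 2 mixes each pair of kets that differ only in qubit 2: amplitudes (a, b) of (|…0…⟩, |…1…⟩) become ((a + b)/√2, (a − b)/√2). Kets absent from the input have amplitude 0.
(|000⟩, |001⟩): (a, b) = (-0.6432, 0) → (-0.4548, -0.4548)
(|100⟩, |101⟩): (a, b) = ((-0.7625 + 0.06927i), 0) → ((-0.5392 + 0.04898i), (-0.5392 + 0.04898i))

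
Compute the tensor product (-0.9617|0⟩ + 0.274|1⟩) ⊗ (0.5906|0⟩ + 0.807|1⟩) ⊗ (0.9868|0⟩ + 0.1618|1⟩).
-0.5605|000⟩ - 0.0919|001⟩ - 0.7658|010⟩ - 0.1256|011⟩ + 0.1597|100⟩ + 0.02618|101⟩ + 0.2182|110⟩ + 0.03578|111⟩

amp(|b₁b₂…⟩) = product of the factor amplitudes for bits b₁, b₂, …; only kets whose every factor amplitude is nonzero survive.
|000⟩: (-0.9617)(0.5906)(0.9868) = -0.5605
|001⟩: (-0.9617)(0.5906)(0.1618) = -0.0919
|010⟩: (-0.9617)(0.807)(0.9868) = -0.7658
|011⟩: (-0.9617)(0.807)(0.1618) = -0.1256
|100⟩: (0.274)(0.5906)(0.9868) = 0.1597
|101⟩: (0.274)(0.5906)(0.1618) = 0.02618
|110⟩: (0.274)(0.807)(0.9868) = 0.2182
|111⟩: (0.274)(0.807)(0.1618) = 0.03578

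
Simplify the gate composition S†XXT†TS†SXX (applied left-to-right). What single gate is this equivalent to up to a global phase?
S†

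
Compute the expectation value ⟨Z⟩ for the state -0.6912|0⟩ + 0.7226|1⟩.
-0.04439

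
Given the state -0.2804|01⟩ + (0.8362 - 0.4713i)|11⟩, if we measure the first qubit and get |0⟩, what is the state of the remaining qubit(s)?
-|1⟩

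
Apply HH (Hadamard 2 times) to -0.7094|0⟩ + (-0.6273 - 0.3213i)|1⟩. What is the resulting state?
-0.7094|0⟩ + (-0.6273 - 0.3213i)|1⟩

H² = I, so an even number of Hadamards cancels: H^2 = I and the state is unchanged.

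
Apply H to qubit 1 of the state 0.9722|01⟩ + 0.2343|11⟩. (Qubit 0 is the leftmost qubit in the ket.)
0.6874|00⟩ - 0.6874|01⟩ + 0.1657|10⟩ - 0.1657|11⟩

H on qubit 1 mixes each pair of kets that differ only in qubit 1: amplitudes (a, b) of (|…0…⟩, |…1…⟩) become ((a + b)/√2, (a − b)/√2). Kets absent from the input have amplitude 0.
(|00⟩, |01⟩): (a, b) = (0, 0.9722) → (0.6874, -0.6874)
(|10⟩, |11⟩): (a, b) = (0, 0.2343) → (0.1657, -0.1657)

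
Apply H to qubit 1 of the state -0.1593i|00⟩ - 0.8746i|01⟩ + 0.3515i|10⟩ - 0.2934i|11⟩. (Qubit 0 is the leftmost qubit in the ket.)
-0.7311i|00⟩ + 0.5058i|01⟩ + 0.04108i|10⟩ + 0.456i|11⟩

H on qubit 1 mixes each pair of kets that differ only in qubit 1: amplitudes (a, b) of (|…0…⟩, |…1…⟩) become ((a + b)/√2, (a − b)/√2). Kets absent from the input have amplitude 0.
(|00⟩, |01⟩): (a, b) = (-0.1593i, -0.8746i) → (-0.7311i, 0.5058i)
(|10⟩, |11⟩): (a, b) = (0.3515i, -0.2934i) → (0.04108i, 0.456i)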